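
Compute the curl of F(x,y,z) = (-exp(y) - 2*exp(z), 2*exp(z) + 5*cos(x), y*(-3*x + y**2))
(-3*x + 3*y**2 - 2*exp(z), 3*y - 2*exp(z), exp(y) - 5*sin(x))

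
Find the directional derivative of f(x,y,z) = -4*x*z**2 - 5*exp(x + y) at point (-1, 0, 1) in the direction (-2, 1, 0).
sqrt(5)*(5 + 8*E)*exp(-1)/5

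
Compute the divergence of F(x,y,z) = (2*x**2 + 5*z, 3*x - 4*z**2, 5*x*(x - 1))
4*x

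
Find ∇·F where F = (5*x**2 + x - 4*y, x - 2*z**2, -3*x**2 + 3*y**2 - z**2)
10*x - 2*z + 1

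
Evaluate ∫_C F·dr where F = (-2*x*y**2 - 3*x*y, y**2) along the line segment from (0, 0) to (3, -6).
-180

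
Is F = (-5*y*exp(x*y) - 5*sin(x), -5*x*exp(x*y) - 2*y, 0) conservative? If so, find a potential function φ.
Yes, F is conservative. φ = -y**2 - 5*exp(x*y) + 5*cos(x)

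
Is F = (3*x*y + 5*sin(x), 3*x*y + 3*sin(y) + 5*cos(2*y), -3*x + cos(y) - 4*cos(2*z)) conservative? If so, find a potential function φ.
No, ∇×F = (-sin(y), 3, -3*x + 3*y) ≠ 0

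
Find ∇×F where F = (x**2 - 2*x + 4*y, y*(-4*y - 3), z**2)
(0, 0, -4)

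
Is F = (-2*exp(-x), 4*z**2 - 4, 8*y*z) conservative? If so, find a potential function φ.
Yes, F is conservative. φ = 4*y*z**2 - 4*y + 2*exp(-x)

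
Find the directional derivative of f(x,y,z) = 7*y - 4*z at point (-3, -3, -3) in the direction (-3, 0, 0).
0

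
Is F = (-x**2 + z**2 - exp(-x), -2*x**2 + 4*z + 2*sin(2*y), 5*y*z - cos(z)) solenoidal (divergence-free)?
No, ∇·F = -2*x + 5*y + sin(z) + 4*cos(2*y) + exp(-x)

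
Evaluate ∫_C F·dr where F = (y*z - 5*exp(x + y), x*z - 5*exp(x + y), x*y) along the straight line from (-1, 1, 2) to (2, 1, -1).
5 - 5*exp(3)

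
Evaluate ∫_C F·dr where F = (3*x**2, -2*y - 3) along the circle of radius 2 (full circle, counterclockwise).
0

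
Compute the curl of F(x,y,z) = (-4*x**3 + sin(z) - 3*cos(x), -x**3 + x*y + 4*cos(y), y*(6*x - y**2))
(6*x - 3*y**2, -6*y + cos(z), -3*x**2 + y)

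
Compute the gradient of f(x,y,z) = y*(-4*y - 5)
(0, -8*y - 5, 0)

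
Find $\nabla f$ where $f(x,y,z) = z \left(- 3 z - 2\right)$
(0, 0, -6*z - 2)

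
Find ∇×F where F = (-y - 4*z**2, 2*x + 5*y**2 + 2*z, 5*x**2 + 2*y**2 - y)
(4*y - 3, -10*x - 8*z, 3)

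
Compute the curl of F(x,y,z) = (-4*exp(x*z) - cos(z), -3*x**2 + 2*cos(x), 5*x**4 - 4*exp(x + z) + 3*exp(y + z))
(3*exp(y + z), -20*x**3 - 4*x*exp(x*z) + 4*exp(x + z) + sin(z), -6*x - 2*sin(x))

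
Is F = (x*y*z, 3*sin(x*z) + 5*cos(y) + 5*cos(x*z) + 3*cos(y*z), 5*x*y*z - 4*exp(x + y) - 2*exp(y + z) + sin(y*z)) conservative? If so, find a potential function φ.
No, ∇×F = (5*x*z + 5*x*sin(x*z) - 3*x*cos(x*z) + 3*y*sin(y*z) + z*cos(y*z) - 4*exp(x + y) - 2*exp(y + z), x*y - 5*y*z + 4*exp(x + y), z*(-x - 5*sin(x*z) + 3*cos(x*z))) ≠ 0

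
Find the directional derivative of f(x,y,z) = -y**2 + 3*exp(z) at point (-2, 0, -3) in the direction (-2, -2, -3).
-9*sqrt(17)*exp(-3)/17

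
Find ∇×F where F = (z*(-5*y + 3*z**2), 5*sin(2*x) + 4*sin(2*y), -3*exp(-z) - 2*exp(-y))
(2*exp(-y), -5*y + 9*z**2, 5*z + 10*cos(2*x))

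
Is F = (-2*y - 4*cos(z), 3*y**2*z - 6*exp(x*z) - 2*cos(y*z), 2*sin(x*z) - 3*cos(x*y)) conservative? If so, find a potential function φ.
No, ∇×F = (6*x*exp(x*z) + 3*x*sin(x*y) - 3*y**2 - 2*y*sin(y*z), -3*y*sin(x*y) - 2*z*cos(x*z) + 4*sin(z), -6*z*exp(x*z) + 2) ≠ 0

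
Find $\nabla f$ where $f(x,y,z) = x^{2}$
(2*x, 0, 0)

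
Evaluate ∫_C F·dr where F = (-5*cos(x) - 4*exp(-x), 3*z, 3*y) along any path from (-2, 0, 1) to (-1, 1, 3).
-4*exp(2) - 5*sin(2) + 5*sin(1) + 9 + 4*E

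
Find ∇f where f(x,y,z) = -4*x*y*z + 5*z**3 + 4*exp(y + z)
(-4*y*z, -4*x*z + 4*exp(y + z), -4*x*y + 15*z**2 + 4*exp(y + z))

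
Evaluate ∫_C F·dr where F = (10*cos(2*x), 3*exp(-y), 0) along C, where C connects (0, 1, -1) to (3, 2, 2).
5*sin(6) - 3*exp(-2) + 3*exp(-1)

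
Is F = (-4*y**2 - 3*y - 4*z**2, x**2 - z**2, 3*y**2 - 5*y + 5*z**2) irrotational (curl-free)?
No, ∇×F = (6*y + 2*z - 5, -8*z, 2*x + 8*y + 3)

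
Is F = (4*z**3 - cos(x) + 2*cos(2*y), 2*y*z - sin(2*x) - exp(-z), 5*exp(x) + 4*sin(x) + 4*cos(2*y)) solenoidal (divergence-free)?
No, ∇·F = 2*z + sin(x)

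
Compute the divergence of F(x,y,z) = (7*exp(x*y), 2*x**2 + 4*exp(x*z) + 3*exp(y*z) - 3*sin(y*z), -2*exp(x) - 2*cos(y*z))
7*y*exp(x*y) + 2*y*sin(y*z) + 3*z*exp(y*z) - 3*z*cos(y*z)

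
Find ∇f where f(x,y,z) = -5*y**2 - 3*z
(0, -10*y, -3)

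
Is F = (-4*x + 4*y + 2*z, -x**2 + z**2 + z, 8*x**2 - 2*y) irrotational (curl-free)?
No, ∇×F = (-2*z - 3, 2 - 16*x, -2*x - 4)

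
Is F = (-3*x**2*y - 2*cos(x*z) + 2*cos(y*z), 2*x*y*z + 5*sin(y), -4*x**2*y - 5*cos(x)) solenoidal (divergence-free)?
No, ∇·F = -6*x*y + 2*x*z + 2*z*sin(x*z) + 5*cos(y)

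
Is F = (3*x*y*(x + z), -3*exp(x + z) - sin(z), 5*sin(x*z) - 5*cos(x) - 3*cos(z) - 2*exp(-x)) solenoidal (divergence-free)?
No, ∇·F = 6*x*y + 5*x*cos(x*z) + 3*y*z + 3*sin(z)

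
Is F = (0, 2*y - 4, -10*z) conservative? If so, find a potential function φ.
Yes, F is conservative. φ = y**2 - 4*y - 5*z**2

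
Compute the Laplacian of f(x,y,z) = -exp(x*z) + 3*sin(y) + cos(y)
-x**2*exp(x*z) - z**2*exp(x*z) - 3*sin(y) - cos(y)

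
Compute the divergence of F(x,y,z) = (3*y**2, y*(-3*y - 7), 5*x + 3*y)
-6*y - 7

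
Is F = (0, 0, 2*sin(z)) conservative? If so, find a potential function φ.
Yes, F is conservative. φ = -2*cos(z)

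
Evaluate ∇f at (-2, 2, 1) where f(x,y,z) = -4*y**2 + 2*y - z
(0, -14, -1)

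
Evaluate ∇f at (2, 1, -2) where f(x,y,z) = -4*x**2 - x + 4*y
(-17, 4, 0)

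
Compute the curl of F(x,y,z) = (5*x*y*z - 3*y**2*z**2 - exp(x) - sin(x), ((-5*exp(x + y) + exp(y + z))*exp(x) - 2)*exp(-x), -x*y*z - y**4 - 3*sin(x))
(-x*z - 4*y**3 - exp(y + z), 5*x*y - 6*y**2*z + y*z + 3*cos(x), -5*x*z + 6*y*z**2 - 5*exp(x + y) + 2*exp(-x))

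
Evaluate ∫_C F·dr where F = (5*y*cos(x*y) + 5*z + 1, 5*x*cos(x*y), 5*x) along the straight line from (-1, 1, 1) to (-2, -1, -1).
5*sin(1) + 5*sin(2) + 14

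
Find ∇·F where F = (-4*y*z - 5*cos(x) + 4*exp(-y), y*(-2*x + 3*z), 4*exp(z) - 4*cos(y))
-2*x + 3*z + 4*exp(z) + 5*sin(x)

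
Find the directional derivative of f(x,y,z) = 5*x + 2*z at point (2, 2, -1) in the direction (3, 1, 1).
17*sqrt(11)/11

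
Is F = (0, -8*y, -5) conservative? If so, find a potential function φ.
Yes, F is conservative. φ = -4*y**2 - 5*z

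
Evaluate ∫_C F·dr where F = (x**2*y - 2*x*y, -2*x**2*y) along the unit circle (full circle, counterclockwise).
-pi/4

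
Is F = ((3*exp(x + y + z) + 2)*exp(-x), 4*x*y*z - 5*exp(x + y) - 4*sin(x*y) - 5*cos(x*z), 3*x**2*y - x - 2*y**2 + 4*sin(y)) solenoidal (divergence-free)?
No, ∇·F = 4*x*z - 4*x*cos(x*y) - 5*exp(x + y) - 2*exp(-x)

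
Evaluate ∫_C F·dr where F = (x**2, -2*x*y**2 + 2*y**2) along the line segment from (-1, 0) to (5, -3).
87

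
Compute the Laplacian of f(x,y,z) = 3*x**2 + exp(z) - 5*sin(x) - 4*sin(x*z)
4*x**2*sin(x*z) + 4*z**2*sin(x*z) + exp(z) + 5*sin(x) + 6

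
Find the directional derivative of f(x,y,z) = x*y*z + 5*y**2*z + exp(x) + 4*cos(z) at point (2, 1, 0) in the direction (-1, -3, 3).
sqrt(19)*(21 - exp(2))/19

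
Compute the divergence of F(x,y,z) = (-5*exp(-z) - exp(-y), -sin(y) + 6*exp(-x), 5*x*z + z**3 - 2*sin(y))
5*x + 3*z**2 - cos(y)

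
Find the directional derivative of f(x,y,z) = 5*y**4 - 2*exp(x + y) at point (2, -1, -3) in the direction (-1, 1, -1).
-20*sqrt(3)/3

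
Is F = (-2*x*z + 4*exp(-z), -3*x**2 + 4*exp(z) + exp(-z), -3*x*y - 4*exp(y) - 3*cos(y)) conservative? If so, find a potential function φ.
No, ∇×F = (-3*x - 4*exp(y) - 4*exp(z) + 3*sin(y) + exp(-z), -2*x + 3*y - 4*exp(-z), -6*x) ≠ 0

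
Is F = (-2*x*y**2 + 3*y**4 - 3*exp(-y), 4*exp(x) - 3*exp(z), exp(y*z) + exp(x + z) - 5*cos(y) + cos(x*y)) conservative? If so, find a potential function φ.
No, ∇×F = (-x*sin(x*y) + z*exp(y*z) + 3*exp(z) + 5*sin(y), y*sin(x*y) - exp(x + z), 4*x*y - 12*y**3 + 4*exp(x) - 3*exp(-y)) ≠ 0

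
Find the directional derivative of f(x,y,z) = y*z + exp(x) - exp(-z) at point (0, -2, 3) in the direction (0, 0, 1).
-2 + exp(-3)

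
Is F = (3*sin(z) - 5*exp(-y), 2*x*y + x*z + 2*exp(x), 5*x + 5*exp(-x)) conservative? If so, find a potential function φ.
No, ∇×F = (-x, 3*cos(z) - 5 + 5*exp(-x), 2*y + z + 2*exp(x) - 5*exp(-y)) ≠ 0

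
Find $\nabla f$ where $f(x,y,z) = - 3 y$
(0, -3, 0)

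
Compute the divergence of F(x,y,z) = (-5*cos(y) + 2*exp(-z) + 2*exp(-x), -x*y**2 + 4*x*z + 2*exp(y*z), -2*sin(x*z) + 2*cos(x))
2*((-x*y - x*cos(x*z) + z*exp(y*z))*exp(x) - 1)*exp(-x)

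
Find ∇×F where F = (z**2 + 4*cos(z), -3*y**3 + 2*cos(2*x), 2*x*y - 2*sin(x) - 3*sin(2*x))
(2*x, -2*y + 2*z - 4*sin(z) + 2*cos(x) + 6*cos(2*x), -4*sin(2*x))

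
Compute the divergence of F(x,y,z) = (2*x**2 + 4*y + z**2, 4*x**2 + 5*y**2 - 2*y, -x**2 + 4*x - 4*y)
4*x + 10*y - 2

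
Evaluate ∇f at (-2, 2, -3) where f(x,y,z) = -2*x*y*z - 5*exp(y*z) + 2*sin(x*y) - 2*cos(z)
(4*cos(4) + 12, -12 + 15*exp(-6) - 4*cos(4), -2*sin(3) - 10*exp(-6) + 8)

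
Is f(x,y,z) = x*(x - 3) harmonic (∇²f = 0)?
No, ∇²f = 2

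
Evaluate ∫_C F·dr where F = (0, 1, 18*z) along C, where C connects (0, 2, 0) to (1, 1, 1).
8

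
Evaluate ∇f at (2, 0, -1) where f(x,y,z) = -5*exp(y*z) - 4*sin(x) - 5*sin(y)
(-4*cos(2), 0, 0)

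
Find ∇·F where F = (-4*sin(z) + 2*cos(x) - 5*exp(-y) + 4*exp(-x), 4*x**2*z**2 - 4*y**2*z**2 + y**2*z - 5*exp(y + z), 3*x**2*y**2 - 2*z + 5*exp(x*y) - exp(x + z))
((-8*y*z**2 + 2*y*z - exp(x + z) - 5*exp(y + z) - 2*sin(x) - 2)*exp(x) - 4)*exp(-x)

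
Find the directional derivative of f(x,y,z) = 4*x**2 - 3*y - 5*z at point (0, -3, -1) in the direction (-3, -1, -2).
13*sqrt(14)/14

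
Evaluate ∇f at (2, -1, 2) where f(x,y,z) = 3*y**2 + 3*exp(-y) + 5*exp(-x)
(-5*exp(-2), -3*E - 6, 0)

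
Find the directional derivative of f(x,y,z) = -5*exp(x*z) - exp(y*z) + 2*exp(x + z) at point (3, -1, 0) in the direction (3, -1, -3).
42*sqrt(19)/19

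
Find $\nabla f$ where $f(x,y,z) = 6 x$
(6, 0, 0)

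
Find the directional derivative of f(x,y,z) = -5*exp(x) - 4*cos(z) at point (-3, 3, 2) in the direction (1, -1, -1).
-sqrt(3)*(5 + 4*exp(3)*sin(2))*exp(-3)/3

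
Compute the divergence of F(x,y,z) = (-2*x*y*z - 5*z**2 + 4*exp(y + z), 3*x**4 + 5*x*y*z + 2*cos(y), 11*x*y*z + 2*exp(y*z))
11*x*y + 5*x*z - 2*y*z + 2*y*exp(y*z) - 2*sin(y)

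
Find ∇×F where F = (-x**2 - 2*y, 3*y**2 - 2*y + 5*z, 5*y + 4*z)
(0, 0, 2)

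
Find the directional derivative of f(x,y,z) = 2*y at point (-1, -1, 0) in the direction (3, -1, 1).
-2*sqrt(11)/11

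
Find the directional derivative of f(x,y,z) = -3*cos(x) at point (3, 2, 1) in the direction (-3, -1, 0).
-9*sqrt(10)*sin(3)/10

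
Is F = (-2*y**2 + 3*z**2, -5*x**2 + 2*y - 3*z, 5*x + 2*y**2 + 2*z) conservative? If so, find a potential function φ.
No, ∇×F = (4*y + 3, 6*z - 5, -10*x + 4*y) ≠ 0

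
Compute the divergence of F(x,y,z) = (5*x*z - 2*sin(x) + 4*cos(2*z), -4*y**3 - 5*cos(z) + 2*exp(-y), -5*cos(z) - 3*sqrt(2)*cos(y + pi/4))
-12*y**2 + 5*z + 5*sin(z) - 2*cos(x) - 2*exp(-y)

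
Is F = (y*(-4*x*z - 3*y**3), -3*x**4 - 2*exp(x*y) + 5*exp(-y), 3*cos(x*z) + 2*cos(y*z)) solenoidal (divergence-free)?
No, ∇·F = -2*x*exp(x*y) - 3*x*sin(x*z) - 4*y*z - 2*y*sin(y*z) - 5*exp(-y)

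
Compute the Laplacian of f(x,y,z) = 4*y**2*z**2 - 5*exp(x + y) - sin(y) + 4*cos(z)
8*y**2 + 8*z**2 - 10*exp(x + y) + sin(y) - 4*cos(z)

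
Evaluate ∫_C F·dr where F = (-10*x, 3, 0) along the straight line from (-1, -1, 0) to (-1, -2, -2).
-3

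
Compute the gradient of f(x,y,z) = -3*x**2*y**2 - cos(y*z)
(-6*x*y**2, -6*x**2*y + z*sin(y*z), y*sin(y*z))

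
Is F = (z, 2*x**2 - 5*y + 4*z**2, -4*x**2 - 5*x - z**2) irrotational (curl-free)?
No, ∇×F = (-8*z, 8*x + 6, 4*x)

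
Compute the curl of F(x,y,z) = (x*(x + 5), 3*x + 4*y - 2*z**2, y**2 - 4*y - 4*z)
(2*y + 4*z - 4, 0, 3)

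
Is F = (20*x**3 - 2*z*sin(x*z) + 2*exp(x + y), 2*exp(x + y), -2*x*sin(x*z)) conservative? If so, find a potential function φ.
Yes, F is conservative. φ = 5*x**4 + 2*exp(x + y) + 2*cos(x*z)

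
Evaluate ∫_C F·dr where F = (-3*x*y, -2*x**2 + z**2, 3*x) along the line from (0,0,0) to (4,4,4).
-184/3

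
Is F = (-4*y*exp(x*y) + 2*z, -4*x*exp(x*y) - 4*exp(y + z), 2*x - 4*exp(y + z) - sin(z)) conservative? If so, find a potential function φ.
Yes, F is conservative. φ = 2*x*z - 4*exp(x*y) - 4*exp(y + z) + cos(z)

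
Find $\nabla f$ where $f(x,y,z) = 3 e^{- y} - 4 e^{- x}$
(4*exp(-x), -3*exp(-y), 0)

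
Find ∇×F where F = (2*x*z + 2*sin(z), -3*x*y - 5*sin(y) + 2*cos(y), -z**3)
(0, 2*x + 2*cos(z), -3*y)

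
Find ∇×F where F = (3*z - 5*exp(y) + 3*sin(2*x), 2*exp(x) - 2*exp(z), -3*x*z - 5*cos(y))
(2*exp(z) + 5*sin(y), 3*z + 3, 2*exp(x) + 5*exp(y))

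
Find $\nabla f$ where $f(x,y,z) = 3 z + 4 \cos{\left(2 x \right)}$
(-8*sin(2*x), 0, 3)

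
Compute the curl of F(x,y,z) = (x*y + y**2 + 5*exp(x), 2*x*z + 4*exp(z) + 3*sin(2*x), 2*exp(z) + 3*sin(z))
(-2*x - 4*exp(z), 0, -x - 2*y + 2*z + 6*cos(2*x))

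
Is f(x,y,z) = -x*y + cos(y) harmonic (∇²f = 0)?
No, ∇²f = -cos(y)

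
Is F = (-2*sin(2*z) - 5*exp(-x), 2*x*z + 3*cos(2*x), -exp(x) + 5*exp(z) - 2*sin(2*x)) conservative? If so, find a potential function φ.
No, ∇×F = (-2*x, exp(x) + 4*cos(2*x) - 4*cos(2*z), 2*z - 6*sin(2*x)) ≠ 0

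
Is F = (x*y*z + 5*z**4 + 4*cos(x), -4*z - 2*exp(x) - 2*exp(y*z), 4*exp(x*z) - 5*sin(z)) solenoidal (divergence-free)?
No, ∇·F = 4*x*exp(x*z) + y*z - 2*z*exp(y*z) - 4*sin(x) - 5*cos(z)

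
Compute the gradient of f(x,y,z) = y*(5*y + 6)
(0, 10*y + 6, 0)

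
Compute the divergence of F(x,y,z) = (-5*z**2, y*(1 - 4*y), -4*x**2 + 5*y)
1 - 8*y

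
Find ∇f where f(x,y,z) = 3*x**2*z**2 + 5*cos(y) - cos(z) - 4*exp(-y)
(6*x*z**2, -5*sin(y) + 4*exp(-y), 6*x**2*z + sin(z))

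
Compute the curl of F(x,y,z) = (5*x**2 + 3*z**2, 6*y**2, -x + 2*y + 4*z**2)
(2, 6*z + 1, 0)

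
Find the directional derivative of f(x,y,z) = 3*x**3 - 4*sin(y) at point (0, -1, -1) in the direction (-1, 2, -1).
-4*sqrt(6)*cos(1)/3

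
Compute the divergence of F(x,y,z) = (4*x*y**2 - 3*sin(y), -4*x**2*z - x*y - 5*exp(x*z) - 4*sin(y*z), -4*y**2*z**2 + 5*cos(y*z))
-x - 8*y**2*z + 4*y**2 - 5*y*sin(y*z) - 4*z*cos(y*z)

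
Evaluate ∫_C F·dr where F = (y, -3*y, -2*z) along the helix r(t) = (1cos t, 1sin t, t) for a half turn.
-pi*(1/2 + pi)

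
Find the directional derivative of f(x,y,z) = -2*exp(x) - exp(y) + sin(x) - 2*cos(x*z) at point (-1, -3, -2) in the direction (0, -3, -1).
sqrt(10)*(3 + 2*exp(3)*sin(2))*exp(-3)/10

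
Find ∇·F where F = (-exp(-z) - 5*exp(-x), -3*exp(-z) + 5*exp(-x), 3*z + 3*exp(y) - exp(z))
-exp(z) + 3 + 5*exp(-x)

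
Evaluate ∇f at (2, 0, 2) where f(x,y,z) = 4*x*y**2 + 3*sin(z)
(0, 0, 3*cos(2))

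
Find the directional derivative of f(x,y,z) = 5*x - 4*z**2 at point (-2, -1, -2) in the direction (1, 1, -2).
-9*sqrt(6)/2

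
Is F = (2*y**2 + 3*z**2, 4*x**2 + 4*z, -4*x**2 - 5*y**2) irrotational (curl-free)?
No, ∇×F = (-10*y - 4, 8*x + 6*z, 8*x - 4*y)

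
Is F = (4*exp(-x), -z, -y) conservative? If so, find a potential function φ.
Yes, F is conservative. φ = -y*z - 4*exp(-x)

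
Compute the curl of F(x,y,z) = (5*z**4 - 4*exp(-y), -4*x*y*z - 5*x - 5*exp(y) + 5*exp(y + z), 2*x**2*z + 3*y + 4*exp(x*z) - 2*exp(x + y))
(4*x*y - 2*exp(x + y) - 5*exp(y + z) + 3, -4*x*z + 20*z**3 - 4*z*exp(x*z) + 2*exp(x + y), -4*y*z - 5 - 4*exp(-y))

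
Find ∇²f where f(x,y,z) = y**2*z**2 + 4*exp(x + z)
2*y**2 + 2*z**2 + 8*exp(x + z)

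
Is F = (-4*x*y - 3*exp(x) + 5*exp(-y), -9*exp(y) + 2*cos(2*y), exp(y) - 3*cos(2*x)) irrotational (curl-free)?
No, ∇×F = (exp(y), -6*sin(2*x), 4*x + 5*exp(-y))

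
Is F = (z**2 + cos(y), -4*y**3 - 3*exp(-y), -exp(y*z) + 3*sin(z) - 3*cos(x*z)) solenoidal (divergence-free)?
No, ∇·F = 3*x*sin(x*z) - 12*y**2 - y*exp(y*z) + 3*cos(z) + 3*exp(-y)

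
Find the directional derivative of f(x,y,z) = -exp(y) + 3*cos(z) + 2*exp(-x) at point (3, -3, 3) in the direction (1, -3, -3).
sqrt(19)*(1 + 9*exp(3)*sin(3))*exp(-3)/19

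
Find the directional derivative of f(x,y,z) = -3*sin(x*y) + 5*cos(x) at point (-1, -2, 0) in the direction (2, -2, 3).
2*sqrt(17)*(3*cos(2) + 5*sin(1))/17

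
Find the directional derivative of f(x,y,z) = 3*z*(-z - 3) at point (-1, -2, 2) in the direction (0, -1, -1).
21*sqrt(2)/2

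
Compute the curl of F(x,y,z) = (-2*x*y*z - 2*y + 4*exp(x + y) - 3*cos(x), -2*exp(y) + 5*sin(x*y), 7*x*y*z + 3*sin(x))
(7*x*z, -2*x*y - 7*y*z - 3*cos(x), 2*x*z + 5*y*cos(x*y) - 4*exp(x + y) + 2)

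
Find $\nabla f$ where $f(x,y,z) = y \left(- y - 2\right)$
(0, -2*y - 2, 0)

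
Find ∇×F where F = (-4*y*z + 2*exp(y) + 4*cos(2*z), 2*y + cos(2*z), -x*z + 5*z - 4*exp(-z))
(2*sin(2*z), -4*y + z - 8*sin(2*z), 4*z - 2*exp(y))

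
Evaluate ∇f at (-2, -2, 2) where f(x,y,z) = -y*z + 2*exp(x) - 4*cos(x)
(-4*sin(2) + 2*exp(-2), -2, 2)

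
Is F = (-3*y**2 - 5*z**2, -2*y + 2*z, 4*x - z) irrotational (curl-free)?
No, ∇×F = (-2, -10*z - 4, 6*y)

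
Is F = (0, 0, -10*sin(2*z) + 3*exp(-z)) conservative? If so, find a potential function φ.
Yes, F is conservative. φ = 5*cos(2*z) - 3*exp(-z)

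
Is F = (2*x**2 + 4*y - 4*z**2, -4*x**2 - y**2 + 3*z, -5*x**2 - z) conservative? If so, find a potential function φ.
No, ∇×F = (-3, 10*x - 8*z, -8*x - 4) ≠ 0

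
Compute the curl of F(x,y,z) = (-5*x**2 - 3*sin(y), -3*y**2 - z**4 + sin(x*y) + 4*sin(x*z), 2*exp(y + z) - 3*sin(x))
(-4*x*cos(x*z) + 4*z**3 + 2*exp(y + z), 3*cos(x), y*cos(x*y) + 4*z*cos(x*z) + 3*cos(y))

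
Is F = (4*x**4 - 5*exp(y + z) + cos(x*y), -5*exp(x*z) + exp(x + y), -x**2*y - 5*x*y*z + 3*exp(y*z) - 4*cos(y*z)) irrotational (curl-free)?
No, ∇×F = (-x**2 - 5*x*z + 5*x*exp(x*z) + 3*z*exp(y*z) + 4*z*sin(y*z), 2*x*y + 5*y*z - 5*exp(y + z), x*sin(x*y) - 5*z*exp(x*z) + exp(x + y) + 5*exp(y + z))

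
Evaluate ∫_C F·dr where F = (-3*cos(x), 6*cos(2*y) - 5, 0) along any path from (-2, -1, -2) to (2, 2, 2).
-15 - 3*sin(2) + 3*sin(4)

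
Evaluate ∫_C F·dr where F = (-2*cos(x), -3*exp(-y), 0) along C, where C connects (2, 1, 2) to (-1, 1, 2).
2*sin(1) + 2*sin(2)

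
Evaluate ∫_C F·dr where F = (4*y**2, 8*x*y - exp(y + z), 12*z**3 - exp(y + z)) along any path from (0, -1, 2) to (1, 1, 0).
-44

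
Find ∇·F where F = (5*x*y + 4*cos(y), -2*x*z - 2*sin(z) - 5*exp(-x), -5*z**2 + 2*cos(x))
5*y - 10*z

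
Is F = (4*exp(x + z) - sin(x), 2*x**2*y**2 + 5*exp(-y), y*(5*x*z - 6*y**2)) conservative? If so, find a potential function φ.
No, ∇×F = (5*x*z - 18*y**2, -5*y*z + 4*exp(x + z), 4*x*y**2) ≠ 0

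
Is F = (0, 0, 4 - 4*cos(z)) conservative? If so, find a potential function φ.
Yes, F is conservative. φ = 4*z - 4*sin(z)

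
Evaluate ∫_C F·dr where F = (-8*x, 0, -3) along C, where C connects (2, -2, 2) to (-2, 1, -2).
12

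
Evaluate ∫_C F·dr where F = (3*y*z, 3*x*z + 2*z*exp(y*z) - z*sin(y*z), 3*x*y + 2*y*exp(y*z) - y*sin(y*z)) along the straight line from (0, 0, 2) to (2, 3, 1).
cos(3) + 15 + 2*exp(3)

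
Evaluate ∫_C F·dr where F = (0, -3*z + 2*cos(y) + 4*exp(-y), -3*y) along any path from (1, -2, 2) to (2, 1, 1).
-15 - 4*exp(-1) + 2*sin(1) + 2*sin(2) + 4*exp(2)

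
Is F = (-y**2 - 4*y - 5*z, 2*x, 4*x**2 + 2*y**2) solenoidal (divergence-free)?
Yes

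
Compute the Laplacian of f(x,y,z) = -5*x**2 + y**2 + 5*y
-8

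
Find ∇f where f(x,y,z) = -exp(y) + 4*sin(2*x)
(8*cos(2*x), -exp(y), 0)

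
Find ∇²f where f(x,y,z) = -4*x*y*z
0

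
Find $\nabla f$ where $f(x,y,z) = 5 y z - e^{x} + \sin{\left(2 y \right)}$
(-exp(x), 5*z + 2*cos(2*y), 5*y)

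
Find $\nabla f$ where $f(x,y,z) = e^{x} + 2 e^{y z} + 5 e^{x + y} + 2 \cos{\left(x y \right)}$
(-2*y*sin(x*y) + exp(x) + 5*exp(x + y), -2*x*sin(x*y) + 2*z*exp(y*z) + 5*exp(x + y), 2*y*exp(y*z))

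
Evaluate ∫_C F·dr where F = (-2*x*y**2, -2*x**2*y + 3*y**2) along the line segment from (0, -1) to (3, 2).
-27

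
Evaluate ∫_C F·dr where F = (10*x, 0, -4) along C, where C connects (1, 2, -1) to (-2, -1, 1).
7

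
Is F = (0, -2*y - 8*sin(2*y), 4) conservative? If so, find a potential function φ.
Yes, F is conservative. φ = -y**2 + 4*z + 4*cos(2*y)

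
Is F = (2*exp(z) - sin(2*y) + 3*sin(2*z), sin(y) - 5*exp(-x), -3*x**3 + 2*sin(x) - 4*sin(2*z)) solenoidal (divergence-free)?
No, ∇·F = cos(y) - 8*cos(2*z)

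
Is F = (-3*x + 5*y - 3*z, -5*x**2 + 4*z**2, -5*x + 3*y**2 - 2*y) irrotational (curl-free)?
No, ∇×F = (6*y - 8*z - 2, 2, -10*x - 5)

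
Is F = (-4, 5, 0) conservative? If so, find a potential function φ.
Yes, F is conservative. φ = -4*x + 5*y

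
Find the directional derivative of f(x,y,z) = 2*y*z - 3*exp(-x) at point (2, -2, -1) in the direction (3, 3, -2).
sqrt(22)*(9 + 2*exp(2))*exp(-2)/22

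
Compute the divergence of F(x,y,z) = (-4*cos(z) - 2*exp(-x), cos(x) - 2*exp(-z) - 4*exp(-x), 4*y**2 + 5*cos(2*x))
2*exp(-x)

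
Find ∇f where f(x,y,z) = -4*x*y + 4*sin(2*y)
(-4*y, -4*x + 8*cos(2*y), 0)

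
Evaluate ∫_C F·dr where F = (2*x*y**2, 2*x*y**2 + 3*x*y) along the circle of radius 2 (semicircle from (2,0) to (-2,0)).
4*pi + 16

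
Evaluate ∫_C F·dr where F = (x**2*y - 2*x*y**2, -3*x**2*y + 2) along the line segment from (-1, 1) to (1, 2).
-1/2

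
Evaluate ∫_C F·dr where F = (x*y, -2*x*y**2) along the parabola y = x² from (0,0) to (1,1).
-9/28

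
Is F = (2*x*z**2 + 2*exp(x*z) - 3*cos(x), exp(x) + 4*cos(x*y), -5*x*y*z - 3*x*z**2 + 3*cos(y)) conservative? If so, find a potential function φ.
No, ∇×F = (-5*x*z - 3*sin(y), 4*x*z + 2*x*exp(x*z) + 5*y*z + 3*z**2, -4*y*sin(x*y) + exp(x)) ≠ 0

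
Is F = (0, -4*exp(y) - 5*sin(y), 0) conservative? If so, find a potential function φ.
Yes, F is conservative. φ = -4*exp(y) + 5*cos(y)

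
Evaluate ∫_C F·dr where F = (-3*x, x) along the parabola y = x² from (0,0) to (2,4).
-2/3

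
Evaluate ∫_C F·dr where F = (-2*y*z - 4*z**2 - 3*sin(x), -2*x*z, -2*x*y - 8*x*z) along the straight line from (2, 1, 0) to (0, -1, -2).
3 - 3*cos(2)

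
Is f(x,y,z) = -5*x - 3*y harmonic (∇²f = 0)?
Yes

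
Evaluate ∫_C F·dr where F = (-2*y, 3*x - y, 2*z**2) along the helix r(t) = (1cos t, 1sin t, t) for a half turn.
pi*(15 + 4*pi**2)/6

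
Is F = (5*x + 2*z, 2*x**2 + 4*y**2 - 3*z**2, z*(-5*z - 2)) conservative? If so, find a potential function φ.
No, ∇×F = (6*z, 2, 4*x) ≠ 0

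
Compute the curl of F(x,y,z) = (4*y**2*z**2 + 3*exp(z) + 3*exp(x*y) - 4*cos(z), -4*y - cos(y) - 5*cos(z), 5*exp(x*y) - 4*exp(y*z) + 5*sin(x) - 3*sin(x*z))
(5*x*exp(x*y) - 4*z*exp(y*z) - 5*sin(z), 8*y**2*z - 5*y*exp(x*y) + 3*z*cos(x*z) + 3*exp(z) + 4*sin(z) - 5*cos(x), -3*x*exp(x*y) - 8*y*z**2)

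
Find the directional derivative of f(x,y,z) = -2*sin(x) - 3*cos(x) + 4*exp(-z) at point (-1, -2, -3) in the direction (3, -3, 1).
-sqrt(19)*(6*cos(1) + 9*sin(1) + 4*exp(3))/19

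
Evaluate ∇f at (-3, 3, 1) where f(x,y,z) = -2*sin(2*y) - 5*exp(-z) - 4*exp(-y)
(0, -4*cos(6) + 4*exp(-3), 5*exp(-1))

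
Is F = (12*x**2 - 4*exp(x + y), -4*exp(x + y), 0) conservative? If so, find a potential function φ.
Yes, F is conservative. φ = 4*x**3 - 4*exp(x + y)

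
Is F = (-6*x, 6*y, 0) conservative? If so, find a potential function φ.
Yes, F is conservative. φ = -3*x**2 + 3*y**2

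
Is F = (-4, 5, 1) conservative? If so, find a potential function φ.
Yes, F is conservative. φ = -4*x + 5*y + z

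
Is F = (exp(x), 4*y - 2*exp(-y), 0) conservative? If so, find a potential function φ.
Yes, F is conservative. φ = 2*y**2 + exp(x) + 2*exp(-y)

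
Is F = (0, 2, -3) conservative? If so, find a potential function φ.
Yes, F is conservative. φ = 2*y - 3*z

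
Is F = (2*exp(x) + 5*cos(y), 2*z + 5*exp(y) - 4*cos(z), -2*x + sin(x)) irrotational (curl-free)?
No, ∇×F = (-4*sin(z) - 2, 2 - cos(x), 5*sin(y))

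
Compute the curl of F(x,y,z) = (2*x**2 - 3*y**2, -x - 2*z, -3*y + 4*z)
(-1, 0, 6*y - 1)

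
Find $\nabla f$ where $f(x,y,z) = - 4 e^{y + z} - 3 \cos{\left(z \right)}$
(0, -4*exp(y + z), -4*exp(y + z) + 3*sin(z))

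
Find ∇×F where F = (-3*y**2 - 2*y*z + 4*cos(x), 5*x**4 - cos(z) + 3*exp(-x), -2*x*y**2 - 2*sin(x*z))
(-4*x*y - sin(z), 2*y**2 - 2*y + 2*z*cos(x*z), 20*x**3 + 6*y + 2*z - 3*exp(-x))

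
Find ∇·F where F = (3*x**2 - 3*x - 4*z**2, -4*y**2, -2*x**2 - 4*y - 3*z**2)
6*x - 8*y - 6*z - 3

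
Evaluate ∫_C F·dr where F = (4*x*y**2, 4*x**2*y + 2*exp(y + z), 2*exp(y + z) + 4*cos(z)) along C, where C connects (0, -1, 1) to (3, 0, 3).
-4*sin(1) - 2 + 4*sin(3) + 2*exp(3)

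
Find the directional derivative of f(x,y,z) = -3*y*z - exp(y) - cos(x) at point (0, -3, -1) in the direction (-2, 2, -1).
-1 - 2*exp(-3)/3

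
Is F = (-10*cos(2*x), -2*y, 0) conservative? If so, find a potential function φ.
Yes, F is conservative. φ = -y**2 - 5*sin(2*x)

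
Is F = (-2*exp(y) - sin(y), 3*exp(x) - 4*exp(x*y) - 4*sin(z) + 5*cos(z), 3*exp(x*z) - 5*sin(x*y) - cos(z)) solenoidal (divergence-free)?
No, ∇·F = -4*x*exp(x*y) + 3*x*exp(x*z) + sin(z)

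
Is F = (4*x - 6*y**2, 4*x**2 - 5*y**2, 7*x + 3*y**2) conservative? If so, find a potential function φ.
No, ∇×F = (6*y, -7, 8*x + 12*y) ≠ 0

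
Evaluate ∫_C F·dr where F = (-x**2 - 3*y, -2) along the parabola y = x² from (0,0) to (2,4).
-56/3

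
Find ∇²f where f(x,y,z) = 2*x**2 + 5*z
4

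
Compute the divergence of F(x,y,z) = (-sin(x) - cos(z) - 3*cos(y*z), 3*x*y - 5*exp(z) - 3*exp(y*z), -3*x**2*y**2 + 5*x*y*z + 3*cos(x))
5*x*y + 3*x - 3*z*exp(y*z) - cos(x)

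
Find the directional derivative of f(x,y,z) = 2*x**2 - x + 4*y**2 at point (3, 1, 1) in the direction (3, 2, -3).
49*sqrt(22)/22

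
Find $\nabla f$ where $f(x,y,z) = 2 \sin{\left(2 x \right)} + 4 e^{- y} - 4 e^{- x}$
(4*cos(2*x) + 4*exp(-x), -4*exp(-y), 0)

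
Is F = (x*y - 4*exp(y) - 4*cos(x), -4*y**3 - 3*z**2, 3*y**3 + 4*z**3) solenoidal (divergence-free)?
No, ∇·F = -12*y**2 + y + 12*z**2 + 4*sin(x)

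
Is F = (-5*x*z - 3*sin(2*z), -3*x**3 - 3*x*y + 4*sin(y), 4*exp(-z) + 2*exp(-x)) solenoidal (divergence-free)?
No, ∇·F = -3*x - 5*z + 4*cos(y) - 4*exp(-z)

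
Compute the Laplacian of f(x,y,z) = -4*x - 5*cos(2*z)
20*cos(2*z)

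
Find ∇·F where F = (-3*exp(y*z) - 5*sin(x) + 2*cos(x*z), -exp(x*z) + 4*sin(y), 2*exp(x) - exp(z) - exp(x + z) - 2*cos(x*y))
-2*z*sin(x*z) - exp(z) - exp(x + z) - 5*cos(x) + 4*cos(y)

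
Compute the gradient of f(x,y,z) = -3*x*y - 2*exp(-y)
(-3*y, -3*x + 2*exp(-y), 0)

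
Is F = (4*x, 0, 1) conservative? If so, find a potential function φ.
Yes, F is conservative. φ = 2*x**2 + z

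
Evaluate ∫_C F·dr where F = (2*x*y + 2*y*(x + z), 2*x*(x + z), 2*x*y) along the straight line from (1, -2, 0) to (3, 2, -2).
16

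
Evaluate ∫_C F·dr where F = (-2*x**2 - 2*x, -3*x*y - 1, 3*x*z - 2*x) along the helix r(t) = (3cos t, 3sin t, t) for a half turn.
-36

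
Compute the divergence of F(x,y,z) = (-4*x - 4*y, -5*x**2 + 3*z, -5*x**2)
-4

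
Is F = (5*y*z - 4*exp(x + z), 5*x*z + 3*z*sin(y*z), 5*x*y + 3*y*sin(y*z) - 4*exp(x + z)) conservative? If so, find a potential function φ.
Yes, F is conservative. φ = 5*x*y*z - 4*exp(x + z) - 3*cos(y*z)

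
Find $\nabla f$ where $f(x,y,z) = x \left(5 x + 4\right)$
(10*x + 4, 0, 0)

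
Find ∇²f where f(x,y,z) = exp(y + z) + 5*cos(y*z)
-5*y**2*cos(y*z) - 5*z**2*cos(y*z) + 2*exp(y + z)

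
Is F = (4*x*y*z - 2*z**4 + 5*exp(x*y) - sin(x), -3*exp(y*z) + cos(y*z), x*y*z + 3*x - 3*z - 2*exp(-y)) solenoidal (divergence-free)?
No, ∇·F = x*y + 4*y*z + 5*y*exp(x*y) - 3*z*exp(y*z) - z*sin(y*z) - cos(x) - 3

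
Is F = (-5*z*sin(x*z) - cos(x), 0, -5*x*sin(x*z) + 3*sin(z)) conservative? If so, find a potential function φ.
Yes, F is conservative. φ = -sin(x) - 3*cos(z) + 5*cos(x*z)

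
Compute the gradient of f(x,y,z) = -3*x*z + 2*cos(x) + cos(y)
(-3*z - 2*sin(x), -sin(y), -3*x)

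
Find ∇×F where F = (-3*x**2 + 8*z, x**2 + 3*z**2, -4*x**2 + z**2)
(-6*z, 8*x + 8, 2*x)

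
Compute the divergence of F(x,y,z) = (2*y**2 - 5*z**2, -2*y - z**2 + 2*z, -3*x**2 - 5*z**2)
-10*z - 2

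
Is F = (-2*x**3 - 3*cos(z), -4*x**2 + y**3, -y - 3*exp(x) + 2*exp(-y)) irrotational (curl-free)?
No, ∇×F = (-1 - 2*exp(-y), 3*exp(x) + 3*sin(z), -8*x)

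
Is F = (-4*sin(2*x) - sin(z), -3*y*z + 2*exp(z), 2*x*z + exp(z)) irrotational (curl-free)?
No, ∇×F = (3*y - 2*exp(z), -2*z - cos(z), 0)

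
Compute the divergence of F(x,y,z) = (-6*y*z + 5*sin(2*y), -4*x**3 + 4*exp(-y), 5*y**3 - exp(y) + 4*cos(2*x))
-4*exp(-y)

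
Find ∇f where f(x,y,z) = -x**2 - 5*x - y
(-2*x - 5, -1, 0)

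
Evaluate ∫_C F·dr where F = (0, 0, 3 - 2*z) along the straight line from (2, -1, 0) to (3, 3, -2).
-10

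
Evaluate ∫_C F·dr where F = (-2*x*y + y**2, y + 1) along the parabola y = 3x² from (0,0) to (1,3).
39/5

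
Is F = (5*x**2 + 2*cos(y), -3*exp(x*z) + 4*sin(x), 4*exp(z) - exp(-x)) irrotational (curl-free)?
No, ∇×F = (3*x*exp(x*z), -exp(-x), -3*z*exp(x*z) + 2*sin(y) + 4*cos(x))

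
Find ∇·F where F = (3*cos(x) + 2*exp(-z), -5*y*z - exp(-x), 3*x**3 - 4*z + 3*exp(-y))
-5*z - 3*sin(x) - 4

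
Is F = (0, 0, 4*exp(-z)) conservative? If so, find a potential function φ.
Yes, F is conservative. φ = -4*exp(-z)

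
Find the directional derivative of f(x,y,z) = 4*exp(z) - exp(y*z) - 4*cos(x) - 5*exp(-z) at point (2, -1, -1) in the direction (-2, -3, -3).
-sqrt(22)*(12 + 8*E*sin(2) + 21*exp(2))*exp(-1)/22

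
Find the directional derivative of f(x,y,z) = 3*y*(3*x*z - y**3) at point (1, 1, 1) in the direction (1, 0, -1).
0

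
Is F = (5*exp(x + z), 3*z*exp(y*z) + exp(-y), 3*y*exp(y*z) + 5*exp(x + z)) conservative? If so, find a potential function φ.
Yes, F is conservative. φ = 3*exp(y*z) + 5*exp(x + z) - exp(-y)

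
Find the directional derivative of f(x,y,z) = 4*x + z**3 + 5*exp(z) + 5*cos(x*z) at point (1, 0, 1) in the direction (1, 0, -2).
sqrt(5)*(-2*E - 2/5 + sin(1))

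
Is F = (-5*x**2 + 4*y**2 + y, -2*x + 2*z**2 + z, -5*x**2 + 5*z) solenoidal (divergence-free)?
No, ∇·F = 5 - 10*x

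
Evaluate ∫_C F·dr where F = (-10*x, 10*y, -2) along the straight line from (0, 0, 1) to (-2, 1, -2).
-9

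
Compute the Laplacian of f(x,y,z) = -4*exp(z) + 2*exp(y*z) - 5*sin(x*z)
5*x**2*sin(x*z) + 2*y**2*exp(y*z) + 2*z**2*exp(y*z) + 5*z**2*sin(x*z) - 4*exp(z)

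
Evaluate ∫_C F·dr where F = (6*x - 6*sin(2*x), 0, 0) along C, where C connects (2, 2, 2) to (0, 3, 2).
-9 - 3*cos(4)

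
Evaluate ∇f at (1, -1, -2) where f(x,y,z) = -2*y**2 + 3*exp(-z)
(0, 4, -3*exp(2))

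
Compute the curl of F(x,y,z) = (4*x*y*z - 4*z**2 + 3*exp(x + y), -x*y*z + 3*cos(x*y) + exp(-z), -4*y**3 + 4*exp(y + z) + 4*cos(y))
(x*y - 12*y**2 + 4*exp(y + z) - 4*sin(y) + exp(-z), 4*x*y - 8*z, -4*x*z - y*z - 3*y*sin(x*y) - 3*exp(x + y))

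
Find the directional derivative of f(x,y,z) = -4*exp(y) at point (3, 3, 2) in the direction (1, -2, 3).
4*sqrt(14)*exp(3)/7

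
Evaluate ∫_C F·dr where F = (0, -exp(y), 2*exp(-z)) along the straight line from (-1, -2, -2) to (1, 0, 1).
-1 - 2*exp(-1) + exp(-2) + 2*exp(2)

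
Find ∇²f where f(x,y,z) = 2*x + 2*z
0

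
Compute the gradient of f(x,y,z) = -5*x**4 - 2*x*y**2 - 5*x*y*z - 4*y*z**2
(-20*x**3 - 2*y**2 - 5*y*z, -4*x*y - 5*x*z - 4*z**2, y*(-5*x - 8*z))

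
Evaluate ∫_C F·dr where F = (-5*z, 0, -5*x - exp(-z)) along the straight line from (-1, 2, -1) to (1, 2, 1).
-2*sinh(1)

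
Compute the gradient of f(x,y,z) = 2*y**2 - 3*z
(0, 4*y, -3)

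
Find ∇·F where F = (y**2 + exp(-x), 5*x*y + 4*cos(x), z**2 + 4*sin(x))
5*x + 2*z - exp(-x)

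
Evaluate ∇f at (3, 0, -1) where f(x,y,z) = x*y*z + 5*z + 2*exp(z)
(0, -3, 2*exp(-1) + 5)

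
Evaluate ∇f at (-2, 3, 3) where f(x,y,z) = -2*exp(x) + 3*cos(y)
(-2*exp(-2), -3*sin(3), 0)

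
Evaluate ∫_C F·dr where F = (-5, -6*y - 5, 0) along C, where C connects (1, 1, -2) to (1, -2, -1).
6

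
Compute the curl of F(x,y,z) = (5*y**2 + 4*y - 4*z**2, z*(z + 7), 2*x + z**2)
(-2*z - 7, -8*z - 2, -10*y - 4)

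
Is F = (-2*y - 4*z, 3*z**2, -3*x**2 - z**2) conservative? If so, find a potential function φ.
No, ∇×F = (-6*z, 6*x - 4, 2) ≠ 0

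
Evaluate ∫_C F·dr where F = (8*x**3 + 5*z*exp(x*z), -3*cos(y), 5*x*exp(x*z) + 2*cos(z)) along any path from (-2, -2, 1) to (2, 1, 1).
-3*sin(2) - 3*sin(1) - 5*exp(-2) + 5*exp(2)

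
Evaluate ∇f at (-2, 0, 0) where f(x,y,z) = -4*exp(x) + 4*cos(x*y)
(-4*exp(-2), 0, 0)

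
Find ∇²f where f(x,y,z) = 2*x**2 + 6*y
4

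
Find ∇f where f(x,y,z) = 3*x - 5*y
(3, -5, 0)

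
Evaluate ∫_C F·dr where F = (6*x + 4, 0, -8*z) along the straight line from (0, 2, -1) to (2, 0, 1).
20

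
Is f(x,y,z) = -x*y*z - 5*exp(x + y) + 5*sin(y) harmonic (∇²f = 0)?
No, ∇²f = -10*exp(x + y) - 5*sin(y)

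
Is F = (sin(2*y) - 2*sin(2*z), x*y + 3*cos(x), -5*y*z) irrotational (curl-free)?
No, ∇×F = (-5*z, -4*cos(2*z), y - 3*sin(x) - 2*cos(2*y))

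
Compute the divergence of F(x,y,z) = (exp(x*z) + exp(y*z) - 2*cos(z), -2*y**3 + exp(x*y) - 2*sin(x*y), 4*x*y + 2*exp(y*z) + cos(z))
x*exp(x*y) - 2*x*cos(x*y) - 6*y**2 + 2*y*exp(y*z) + z*exp(x*z) - sin(z)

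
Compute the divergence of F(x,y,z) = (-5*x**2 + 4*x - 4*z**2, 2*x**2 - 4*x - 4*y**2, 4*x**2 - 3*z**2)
-10*x - 8*y - 6*z + 4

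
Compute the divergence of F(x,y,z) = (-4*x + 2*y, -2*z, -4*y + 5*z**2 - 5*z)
10*z - 9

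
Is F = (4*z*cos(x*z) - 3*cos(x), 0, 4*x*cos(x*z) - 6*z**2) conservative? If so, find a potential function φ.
Yes, F is conservative. φ = -2*z**3 - 3*sin(x) + 4*sin(x*z)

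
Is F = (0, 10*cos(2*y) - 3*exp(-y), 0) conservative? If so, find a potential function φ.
Yes, F is conservative. φ = 5*sin(2*y) + 3*exp(-y)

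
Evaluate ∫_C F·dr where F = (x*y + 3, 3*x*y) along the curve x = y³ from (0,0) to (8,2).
3432/35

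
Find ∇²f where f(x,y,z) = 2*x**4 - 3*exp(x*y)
-3*x**2*exp(x*y) + 24*x**2 - 3*y**2*exp(x*y)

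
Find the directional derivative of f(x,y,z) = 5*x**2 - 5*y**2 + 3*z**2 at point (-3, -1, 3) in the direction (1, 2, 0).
-2*sqrt(5)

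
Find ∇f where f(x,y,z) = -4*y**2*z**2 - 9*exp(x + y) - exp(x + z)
(-9*exp(x + y) - exp(x + z), -8*y*z**2 - 9*exp(x + y), -8*y**2*z - exp(x + z))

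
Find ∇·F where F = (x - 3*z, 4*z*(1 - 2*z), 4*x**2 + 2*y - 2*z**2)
1 - 4*z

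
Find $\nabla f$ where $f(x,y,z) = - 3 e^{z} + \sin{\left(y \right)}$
(0, cos(y), -3*exp(z))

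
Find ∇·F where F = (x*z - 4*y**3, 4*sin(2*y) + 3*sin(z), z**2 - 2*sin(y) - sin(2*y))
3*z + 8*cos(2*y)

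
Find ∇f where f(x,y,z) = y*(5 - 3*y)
(0, 5 - 6*y, 0)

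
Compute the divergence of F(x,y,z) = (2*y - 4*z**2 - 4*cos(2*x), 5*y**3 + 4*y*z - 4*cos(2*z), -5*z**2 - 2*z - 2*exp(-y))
15*y**2 - 6*z + 8*sin(2*x) - 2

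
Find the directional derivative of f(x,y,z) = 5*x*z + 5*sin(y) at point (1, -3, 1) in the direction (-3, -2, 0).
-5*sqrt(13)*(2*cos(3) + 3)/13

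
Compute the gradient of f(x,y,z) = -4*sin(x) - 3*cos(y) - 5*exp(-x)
(-4*cos(x) + 5*exp(-x), 3*sin(y), 0)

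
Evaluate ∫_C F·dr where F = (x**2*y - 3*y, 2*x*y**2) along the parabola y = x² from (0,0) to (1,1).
-8/35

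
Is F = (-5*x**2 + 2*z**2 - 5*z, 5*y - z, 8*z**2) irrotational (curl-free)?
No, ∇×F = (1, 4*z - 5, 0)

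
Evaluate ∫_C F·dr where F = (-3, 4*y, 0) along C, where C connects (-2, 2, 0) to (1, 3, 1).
1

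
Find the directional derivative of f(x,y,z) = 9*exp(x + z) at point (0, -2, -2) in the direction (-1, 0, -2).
-27*sqrt(5)*exp(-2)/5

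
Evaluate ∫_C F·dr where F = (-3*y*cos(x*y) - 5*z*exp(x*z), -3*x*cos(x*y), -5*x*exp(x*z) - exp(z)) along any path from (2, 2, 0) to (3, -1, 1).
-5*exp(3) - E + 3*sin(4) + 3*sin(3) + 6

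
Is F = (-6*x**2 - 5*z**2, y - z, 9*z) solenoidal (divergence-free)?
No, ∇·F = 10 - 12*x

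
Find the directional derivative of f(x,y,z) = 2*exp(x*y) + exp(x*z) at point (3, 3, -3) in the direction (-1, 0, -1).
-3*sqrt(2)*exp(9)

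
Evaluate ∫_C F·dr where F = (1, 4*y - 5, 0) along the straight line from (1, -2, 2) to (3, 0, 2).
-16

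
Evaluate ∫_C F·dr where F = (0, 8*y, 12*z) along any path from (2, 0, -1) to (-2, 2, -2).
34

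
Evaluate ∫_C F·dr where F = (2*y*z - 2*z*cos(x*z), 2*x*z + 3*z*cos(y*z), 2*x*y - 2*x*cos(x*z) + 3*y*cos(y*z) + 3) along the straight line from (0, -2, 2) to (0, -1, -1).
-9 + 3*sin(4) + 3*sin(1)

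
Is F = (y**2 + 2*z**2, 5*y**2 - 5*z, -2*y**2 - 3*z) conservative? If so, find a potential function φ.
No, ∇×F = (5 - 4*y, 4*z, -2*y) ≠ 0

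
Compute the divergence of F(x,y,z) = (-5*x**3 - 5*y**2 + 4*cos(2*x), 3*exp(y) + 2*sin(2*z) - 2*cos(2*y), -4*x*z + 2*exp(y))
-15*x**2 - 4*x + 3*exp(y) - 8*sin(2*x) + 4*sin(2*y)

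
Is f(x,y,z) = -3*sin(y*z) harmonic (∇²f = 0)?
No, ∇²f = 3*(y**2 + z**2)*sin(y*z)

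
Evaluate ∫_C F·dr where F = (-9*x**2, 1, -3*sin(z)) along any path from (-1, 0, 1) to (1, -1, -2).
-7 - 3*cos(1) + 3*cos(2)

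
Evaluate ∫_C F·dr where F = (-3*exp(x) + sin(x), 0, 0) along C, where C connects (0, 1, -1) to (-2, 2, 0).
-3*exp(-2) - cos(2) + 4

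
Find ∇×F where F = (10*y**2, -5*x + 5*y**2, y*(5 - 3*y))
(5 - 6*y, 0, -20*y - 5)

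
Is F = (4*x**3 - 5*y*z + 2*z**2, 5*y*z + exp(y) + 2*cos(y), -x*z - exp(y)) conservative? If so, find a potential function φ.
No, ∇×F = (-5*y - exp(y), -5*y + 5*z, 5*z) ≠ 0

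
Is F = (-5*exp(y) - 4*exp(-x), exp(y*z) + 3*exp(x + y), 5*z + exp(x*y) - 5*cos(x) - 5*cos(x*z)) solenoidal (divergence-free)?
No, ∇·F = 5*x*sin(x*z) + z*exp(y*z) + 3*exp(x + y) + 5 + 4*exp(-x)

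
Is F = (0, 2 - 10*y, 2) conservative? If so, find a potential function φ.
Yes, F is conservative. φ = -5*y**2 + 2*y + 2*z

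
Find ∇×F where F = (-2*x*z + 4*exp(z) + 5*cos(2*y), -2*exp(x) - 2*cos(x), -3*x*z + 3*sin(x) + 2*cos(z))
(0, -2*x + 3*z + 4*exp(z) - 3*cos(x), -2*exp(x) + 2*sin(x) + 10*sin(2*y))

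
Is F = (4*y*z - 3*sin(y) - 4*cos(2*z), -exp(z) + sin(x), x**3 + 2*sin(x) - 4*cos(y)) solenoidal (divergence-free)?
Yes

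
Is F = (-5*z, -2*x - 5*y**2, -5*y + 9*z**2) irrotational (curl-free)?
No, ∇×F = (-5, -5, -2)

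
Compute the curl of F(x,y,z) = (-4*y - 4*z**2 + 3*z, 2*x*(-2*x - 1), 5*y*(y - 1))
(10*y - 5, 3 - 8*z, 2 - 8*x)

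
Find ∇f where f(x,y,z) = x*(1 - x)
(1 - 2*x, 0, 0)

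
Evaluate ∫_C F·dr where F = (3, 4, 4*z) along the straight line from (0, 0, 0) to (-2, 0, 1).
-4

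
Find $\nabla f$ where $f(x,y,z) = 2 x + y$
(2, 1, 0)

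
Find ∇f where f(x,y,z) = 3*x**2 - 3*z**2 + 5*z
(6*x, 0, 5 - 6*z)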